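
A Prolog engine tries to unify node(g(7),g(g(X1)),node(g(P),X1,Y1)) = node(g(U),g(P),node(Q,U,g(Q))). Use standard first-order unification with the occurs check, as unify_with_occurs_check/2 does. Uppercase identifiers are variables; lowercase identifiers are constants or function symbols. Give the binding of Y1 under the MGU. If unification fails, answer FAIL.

Decompose node/3: g(7) = g(U),  g(g(X1)) = g(P),  node(g(P),X1,Y1) = node(Q,U,g(Q)).
Decompose g/1: 7 = U.
Bind U := 7; substituting into the one remaining equation that mentions U gives: node(g(P),X1,Y1) = node(Q,7,g(Q)).
Decompose g/1: g(X1) = P.
Bind P := g(X1); substituting into the remaining equation gives: node(g(g(X1)),X1,Y1) = node(Q,7,g(Q)).
Decompose node/3: g(g(X1)) = Q,  X1 = 7,  Y1 = g(Q).
Bind Q := g(g(X1)); substituting into the one remaining equation that mentions Q gives: Y1 = g(g(g(X1))).
Bind X1 := 7; substituting into the remaining equation gives: Y1 = g(g(g(7))). Substituting into the earlier bindings gives P := g(7), Q := g(g(7)).
Bind Y1 := g(g(g(7))).
MGU = { U = 7, P = g(7), Q = g(g(7)), X1 = 7, Y1 = g(g(g(7))) }, so Y1 = g(g(g(7))).

g(g(g(7)))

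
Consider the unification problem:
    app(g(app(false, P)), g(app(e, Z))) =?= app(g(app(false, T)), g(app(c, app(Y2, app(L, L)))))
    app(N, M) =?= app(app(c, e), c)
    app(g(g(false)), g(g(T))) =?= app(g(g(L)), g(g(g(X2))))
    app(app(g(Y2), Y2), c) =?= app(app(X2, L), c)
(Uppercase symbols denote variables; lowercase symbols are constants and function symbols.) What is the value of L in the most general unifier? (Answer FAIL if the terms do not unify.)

Decompose app/2: g(app(false, P)) =?= g(app(false, T)),  g(app(e, Z)) =?= g(app(c, app(Y2, app(L, L)))).
Decompose g/1: app(false, P) =?= app(false, T).
Decompose app/2: false =?= false,  P =?= T.
Delete trivial equation false =?= false.
Bind P := T; no other remaining equation mentions P.
Decompose g/1: app(e, Z) =?= app(c, app(Y2, app(L, L))).
Decompose app/2: e =?= c,  Z =?= app(Y2, app(L, L)).
Clash: constants e and c differ; no unifier exists.

FAIL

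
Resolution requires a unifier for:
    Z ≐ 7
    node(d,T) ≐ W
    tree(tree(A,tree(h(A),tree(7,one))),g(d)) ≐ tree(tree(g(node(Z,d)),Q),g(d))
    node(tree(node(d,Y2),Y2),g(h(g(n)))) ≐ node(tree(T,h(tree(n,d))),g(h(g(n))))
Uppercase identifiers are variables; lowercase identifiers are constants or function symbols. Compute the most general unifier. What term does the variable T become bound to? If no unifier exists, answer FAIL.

Bind Z := 7; substituting into the one remaining equation that mentions Z gives: tree(tree(A,tree(h(A),tree(7,one))),g(d)) ≐ tree(tree(g(node(7,d)),Q),g(d)).
Bind W := node(d,T); no other remaining equation mentions W.
Decompose tree/2: tree(A,tree(h(A),tree(7,one))) ≐ tree(g(node(7,d)),Q),  g(d) ≐ g(d).
Decompose tree/2: A ≐ g(node(7,d)),  tree(h(A),tree(7,one)) ≐ Q.
Bind A := g(node(7,d)); substituting into the one remaining equation that mentions A gives: tree(h(g(node(7,d))),tree(7,one)) ≐ Q.
Bind Q := tree(h(g(node(7,d))),tree(7,one)); no other remaining equation mentions Q.
Delete trivial equation g(d) ≐ g(d).
Decompose node/2: tree(node(d,Y2),Y2) ≐ tree(T,h(tree(n,d))),  g(h(g(n))) ≐ g(h(g(n))).
Decompose tree/2: node(d,Y2) ≐ T,  Y2 ≐ h(tree(n,d)).
Bind T := node(d,Y2); no other remaining equation mentions T. Substituting into the earlier binding gives W := node(d,node(d,Y2)).
Bind Y2 := h(tree(n,d)); no other remaining equation mentions Y2. Substituting into the earlier bindings gives W := node(d,node(d,h(tree(n,d)))), T := node(d,h(tree(n,d))).
Delete trivial equation g(h(g(n))) ≐ g(h(g(n))).
MGU = { Z ↦ 7, W ↦ node(d,node(d,h(tree(n,d)))), A ↦ g(node(7,d)), Q ↦ tree(h(g(node(7,d))),tree(7,one)), T ↦ node(d,h(tree(n,d))), Y2 ↦ h(tree(n,d)) }, so T ↦ node(d,h(tree(n,d))).

node(d,h(tree(n,d)))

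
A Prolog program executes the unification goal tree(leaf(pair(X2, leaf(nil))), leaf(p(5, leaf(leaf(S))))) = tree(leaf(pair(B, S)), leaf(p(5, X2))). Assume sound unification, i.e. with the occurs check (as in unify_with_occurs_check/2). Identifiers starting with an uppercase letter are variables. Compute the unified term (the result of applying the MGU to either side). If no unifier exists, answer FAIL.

Decompose tree/2: leaf(pair(X2, leaf(nil))) = leaf(pair(B, S)),  leaf(p(5, leaf(leaf(S)))) = leaf(p(5, X2)).
Decompose leaf/1: pair(X2, leaf(nil)) = pair(B, S).
Decompose pair/2: X2 = B,  leaf(nil) = S.
Bind X2 := B; substituting into the one remaining equation that mentions X2 gives: leaf(p(5, leaf(leaf(S)))) = leaf(p(5, B)).
Bind S := leaf(nil); substituting into the remaining equation gives: leaf(p(5, leaf(leaf(leaf(nil))))) = leaf(p(5, B)).
Decompose leaf/1: p(5, leaf(leaf(leaf(nil)))) = p(5, B).
Decompose p/2: 5 = 5,  leaf(leaf(leaf(nil))) = B.
Delete trivial equation 5 = 5.
Bind B := leaf(leaf(leaf(nil))). Substituting into the earlier binding gives X2 := leaf(leaf(leaf(nil))).
Applying the MGU to either side gives tree(leaf(pair(leaf(leaf(leaf(nil))), leaf(nil))), leaf(p(5, leaf(leaf(leaf(nil)))))).

tree(leaf(pair(leaf(leaf(leaf(nil))), leaf(nil))), leaf(p(5, leaf(leaf(leaf(nil))))))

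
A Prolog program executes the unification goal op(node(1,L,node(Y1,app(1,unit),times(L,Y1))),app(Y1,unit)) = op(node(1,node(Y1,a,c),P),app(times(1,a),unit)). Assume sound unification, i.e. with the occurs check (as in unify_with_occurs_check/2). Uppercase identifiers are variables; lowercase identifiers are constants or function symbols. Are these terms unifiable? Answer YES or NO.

Decompose op/2: node(1,L,node(Y1,app(1,unit),times(L,Y1))) = node(1,node(Y1,a,c),P),  app(Y1,unit) = app(times(1,a),unit).
Decompose node/3: 1 = 1,  L = node(Y1,a,c),  node(Y1,app(1,unit),times(L,Y1)) = P.
Delete trivial equation 1 = 1.
Bind L := node(Y1,a,c); substituting into the one remaining equation that mentions L gives: node(Y1,app(1,unit),times(node(Y1,a,c),Y1)) = P.
Bind P := node(Y1,app(1,unit),times(node(Y1,a,c),Y1)); no other remaining equation mentions P.
Decompose app/2: Y1 = times(1,a),  unit = unit.
Bind Y1 := times(1,a); no other remaining equation mentions Y1. Substituting into the earlier bindings gives L := node(times(1,a),a,c), P := node(times(1,a),app(1,unit),times(node(times(1,a),a,c),times(1,a))).
Delete trivial equation unit = unit.
No equations remain and no clash or occurs-check failure arose, so a unifier exists.

YES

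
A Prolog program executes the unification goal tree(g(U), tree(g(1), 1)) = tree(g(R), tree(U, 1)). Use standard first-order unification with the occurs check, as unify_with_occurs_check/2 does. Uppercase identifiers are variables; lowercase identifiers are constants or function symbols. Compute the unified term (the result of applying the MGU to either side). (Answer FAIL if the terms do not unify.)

tree(g(g(1)), tree(g(1), 1))

Decompose tree/2: g(U) = g(R),  tree(g(1), 1) = tree(U, 1).
Decompose g/1: U = R.
Bind U := R; substituting into the remaining equation gives: tree(g(1), 1) = tree(R, 1).
Decompose tree/2: g(1) = R,  1 = 1.
Bind R := g(1); no other remaining equation mentions R. Substituting into the earlier binding gives U := g(1).
Delete trivial equation 1 = 1.
Applying the MGU to either side gives tree(g(g(1)), tree(g(1), 1)).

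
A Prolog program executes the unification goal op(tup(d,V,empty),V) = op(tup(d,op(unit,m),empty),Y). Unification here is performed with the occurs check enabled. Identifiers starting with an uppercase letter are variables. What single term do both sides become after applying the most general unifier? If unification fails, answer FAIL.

Decompose op/2: tup(d,V,empty) = tup(d,op(unit,m),empty),  V = Y.
Decompose tup/3: d = d,  V = op(unit,m),  empty = empty.
Delete trivial equation d = d.
Bind V := op(unit,m); substituting into the one remaining equation that mentions V gives: op(unit,m) = Y.
Delete trivial equation empty = empty.
Bind Y := op(unit,m).
Applying the MGU to either side gives op(tup(d,op(unit,m),empty),op(unit,m)).

op(tup(d,op(unit,m),empty),op(unit,m))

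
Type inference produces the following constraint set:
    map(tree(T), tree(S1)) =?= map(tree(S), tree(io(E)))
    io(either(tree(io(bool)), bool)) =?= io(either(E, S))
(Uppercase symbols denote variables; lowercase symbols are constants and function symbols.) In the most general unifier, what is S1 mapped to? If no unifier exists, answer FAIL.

io(tree(io(bool)))

Decompose map/2: tree(T) =?= tree(S),  tree(S1) =?= tree(io(E)).
Decompose tree/1: T =?= S.
Bind T := S; no other remaining equation mentions T.
Decompose tree/1: S1 =?= io(E).
Bind S1 := io(E); no other remaining equation mentions S1.
Decompose io/1: either(tree(io(bool)), bool) =?= either(E, S).
Decompose either/2: tree(io(bool)) =?= E,  bool =?= S.
Bind E := tree(io(bool)); no other remaining equation mentions E. Substituting into the earlier binding gives S1 := io(tree(io(bool))).
Bind S := bool. Substituting into the earlier binding gives T := bool.
MGU = { T := bool, S1 := io(tree(io(bool))), E := tree(io(bool)), S := bool }, so S1 := io(tree(io(bool))).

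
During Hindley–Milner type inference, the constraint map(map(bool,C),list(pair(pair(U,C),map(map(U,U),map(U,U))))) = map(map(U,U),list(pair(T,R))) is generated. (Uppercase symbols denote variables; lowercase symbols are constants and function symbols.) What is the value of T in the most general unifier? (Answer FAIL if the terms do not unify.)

pair(bool,bool)

Decompose map/2: map(bool,C) = map(U,U),  list(pair(pair(U,C),map(map(U,U),map(U,U)))) = list(pair(T,R)).
Decompose map/2: bool = U,  C = U.
Bind U := bool; substituting into the remaining equations gives: C = bool,  list(pair(pair(bool,C),map(map(bool,bool),map(bool,bool)))) = list(pair(T,R)).
Bind C := bool; substituting into the remaining equation gives: list(pair(pair(bool,bool),map(map(bool,bool),map(bool,bool)))) = list(pair(T,R)).
Decompose list/1: pair(pair(bool,bool),map(map(bool,bool),map(bool,bool))) = pair(T,R).
Decompose pair/2: pair(bool,bool) = T,  map(map(bool,bool),map(bool,bool)) = R.
Bind T := pair(bool,bool); no other remaining equation mentions T.
Bind R := map(map(bool,bool),map(bool,bool)).
MGU = { U := bool, C := bool, T := pair(bool,bool), R := map(map(bool,bool),map(bool,bool)) }, so T := pair(bool,bool).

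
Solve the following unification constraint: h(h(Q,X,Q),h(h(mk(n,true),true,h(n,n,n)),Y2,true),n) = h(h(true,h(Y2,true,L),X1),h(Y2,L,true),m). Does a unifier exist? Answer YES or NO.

Decompose h/3: h(Q,X,Q) = h(true,h(Y2,true,L),X1),  h(h(mk(n,true),true,h(n,n,n)),Y2,true) = h(Y2,L,true),  n = m.
Decompose h/3: Q = true,  X = h(Y2,true,L),  Q = X1.
Bind Q := true; substituting into the one remaining equation that mentions Q gives: true = X1.
Bind X := h(Y2,true,L); no other remaining equation mentions X.
Bind X1 := true; no other remaining equation mentions X1.
Decompose h/3: h(mk(n,true),true,h(n,n,n)) = Y2,  Y2 = L,  true = true.
Bind Y2 := h(mk(n,true),true,h(n,n,n)); substituting into the one remaining equation that mentions Y2 gives: h(mk(n,true),true,h(n,n,n)) = L. Substituting into the earlier binding gives X := h(h(mk(n,true),true,h(n,n,n)),true,L).
Bind L := h(mk(n,true),true,h(n,n,n)); no other remaining equation mentions L. Substituting into the earlier binding gives X := h(h(mk(n,true),true,h(n,n,n)),true,h(mk(n,true),true,h(n,n,n))).
Delete trivial equation true = true.
Clash: constants n and m differ; no unifier exists.

NO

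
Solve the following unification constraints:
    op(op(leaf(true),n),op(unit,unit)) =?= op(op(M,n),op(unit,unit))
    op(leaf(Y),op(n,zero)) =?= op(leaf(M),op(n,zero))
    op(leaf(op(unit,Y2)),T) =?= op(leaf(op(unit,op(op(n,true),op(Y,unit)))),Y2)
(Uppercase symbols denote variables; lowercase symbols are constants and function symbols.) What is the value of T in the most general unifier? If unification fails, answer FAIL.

Decompose op/2: op(leaf(true),n) =?= op(M,n),  op(unit,unit) =?= op(unit,unit).
Decompose op/2: leaf(true) =?= M,  n =?= n.
Bind M := leaf(true); substituting into the one remaining equation that mentions M gives: op(leaf(Y),op(n,zero)) =?= op(leaf(leaf(true)),op(n,zero)).
Delete trivial equation n =?= n.
Delete trivial equation op(unit,unit) =?= op(unit,unit).
Decompose op/2: leaf(Y) =?= leaf(leaf(true)),  op(n,zero) =?= op(n,zero).
Decompose leaf/1: Y =?= leaf(true).
Bind Y := leaf(true); substituting into the one remaining equation that mentions Y gives: op(leaf(op(unit,Y2)),T) =?= op(leaf(op(unit,op(op(n,true),op(leaf(true),unit)))),Y2).
Delete trivial equation op(n,zero) =?= op(n,zero).
Decompose op/2: leaf(op(unit,Y2)) =?= leaf(op(unit,op(op(n,true),op(leaf(true),unit)))),  T =?= Y2.
Decompose leaf/1: op(unit,Y2) =?= op(unit,op(op(n,true),op(leaf(true),unit))).
Decompose op/2: unit =?= unit,  Y2 =?= op(op(n,true),op(leaf(true),unit)).
Delete trivial equation unit =?= unit.
Bind Y2 := op(op(n,true),op(leaf(true),unit)); substituting into the remaining equation gives: T =?= op(op(n,true),op(leaf(true),unit)).
Bind T := op(op(n,true),op(leaf(true),unit)).
MGU = { M ↦ leaf(true), Y ↦ leaf(true), Y2 ↦ op(op(n,true),op(leaf(true),unit)), T ↦ op(op(n,true),op(leaf(true),unit)) }, so T ↦ op(op(n,true),op(leaf(true),unit)).

op(op(n,true),op(leaf(true),unit))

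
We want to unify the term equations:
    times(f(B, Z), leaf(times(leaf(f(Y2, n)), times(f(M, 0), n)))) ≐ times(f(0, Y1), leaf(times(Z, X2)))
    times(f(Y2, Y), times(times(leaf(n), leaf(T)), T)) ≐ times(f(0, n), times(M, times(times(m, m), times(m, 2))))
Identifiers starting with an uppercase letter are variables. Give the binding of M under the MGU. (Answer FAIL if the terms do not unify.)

Decompose times/2: f(B, Z) ≐ f(0, Y1),  leaf(times(leaf(f(Y2, n)), times(f(M, 0), n))) ≐ leaf(times(Z, X2)).
Decompose f/2: B ≐ 0,  Z ≐ Y1.
Bind B := 0; no other remaining equation mentions B.
Bind Z := Y1; substituting into the one remaining equation that mentions Z gives: leaf(times(leaf(f(Y2, n)), times(f(M, 0), n))) ≐ leaf(times(Y1, X2)).
Decompose leaf/1: times(leaf(f(Y2, n)), times(f(M, 0), n)) ≐ times(Y1, X2).
Decompose times/2: leaf(f(Y2, n)) ≐ Y1,  times(f(M, 0), n) ≐ X2.
Bind Y1 := leaf(f(Y2, n)); no other remaining equation mentions Y1. Substituting into the earlier binding gives Z := leaf(f(Y2, n)).
Bind X2 := times(f(M, 0), n); no other remaining equation mentions X2.
Decompose times/2: f(Y2, Y) ≐ f(0, n),  times(times(leaf(n), leaf(T)), T) ≐ times(M, times(times(m, m), times(m, 2))).
Decompose f/2: Y2 ≐ 0,  Y ≐ n.
Bind Y2 := 0; no other remaining equation mentions Y2. Substituting into the earlier bindings gives Z := leaf(f(0, n)), Y1 := leaf(f(0, n)).
Bind Y := n; no other remaining equation mentions Y.
Decompose times/2: times(leaf(n), leaf(T)) ≐ M,  T ≐ times(times(m, m), times(m, 2)).
Bind M := times(leaf(n), leaf(T)); no other remaining equation mentions M. Substituting into the earlier binding gives X2 := times(f(times(leaf(n), leaf(T)), 0), n).
Bind T := times(times(m, m), times(m, 2)). Substituting into the earlier bindings gives X2 := times(f(times(leaf(n), leaf(times(times(m, m), times(m, 2)))), 0), n), M := times(leaf(n), leaf(times(times(m, m), times(m, 2)))).
MGU = { B ↦ 0, Z ↦ leaf(f(0, n)), Y1 ↦ leaf(f(0, n)), X2 ↦ times(f(times(leaf(n), leaf(times(times(m, m), times(m, 2)))), 0), n), Y2 ↦ 0, Y ↦ n, M ↦ times(leaf(n), leaf(times(times(m, m), times(m, 2)))), T ↦ times(times(m, m), times(m, 2)) }, so M ↦ times(leaf(n), leaf(times(times(m, m), times(m, 2)))).

times(leaf(n), leaf(times(times(m, m), times(m, 2))))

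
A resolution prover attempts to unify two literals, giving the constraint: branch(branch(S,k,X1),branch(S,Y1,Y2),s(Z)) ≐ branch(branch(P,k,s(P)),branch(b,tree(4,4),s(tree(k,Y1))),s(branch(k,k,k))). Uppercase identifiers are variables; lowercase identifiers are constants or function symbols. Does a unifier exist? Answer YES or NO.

Decompose branch/3: branch(S,k,X1) ≐ branch(P,k,s(P)),  branch(S,Y1,Y2) ≐ branch(b,tree(4,4),s(tree(k,Y1))),  s(Z) ≐ s(branch(k,k,k)).
Decompose branch/3: S ≐ P,  k ≐ k,  X1 ≐ s(P).
Bind S := P; substituting into the one remaining equation that mentions S gives: branch(P,Y1,Y2) ≐ branch(b,tree(4,4),s(tree(k,Y1))).
Delete trivial equation k ≐ k.
Bind X1 := s(P); no other remaining equation mentions X1.
Decompose branch/3: P ≐ b,  Y1 ≐ tree(4,4),  Y2 ≐ s(tree(k,Y1)).
Bind P := b; no other remaining equation mentions P. Substituting into the earlier bindings gives S := b, X1 := s(b).
Bind Y1 := tree(4,4); substituting into the one remaining equation that mentions Y1 gives: Y2 ≐ s(tree(k,tree(4,4))).
Bind Y2 := s(tree(k,tree(4,4))); no other remaining equation mentions Y2.
Decompose s/1: Z ≐ branch(k,k,k).
Bind Z := branch(k,k,k).
No equations remain and no clash or occurs-check failure arose, so a unifier exists.

YES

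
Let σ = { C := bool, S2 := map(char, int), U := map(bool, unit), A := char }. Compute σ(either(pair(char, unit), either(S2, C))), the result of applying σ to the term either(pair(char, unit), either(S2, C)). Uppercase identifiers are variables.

either(pair(char, unit), either(map(char, int), bool))

Replace each occurrence of C with bool.
Replace each occurrence of S2 with map(char, int).
Result: either(pair(char, unit), either(map(char, int), bool)).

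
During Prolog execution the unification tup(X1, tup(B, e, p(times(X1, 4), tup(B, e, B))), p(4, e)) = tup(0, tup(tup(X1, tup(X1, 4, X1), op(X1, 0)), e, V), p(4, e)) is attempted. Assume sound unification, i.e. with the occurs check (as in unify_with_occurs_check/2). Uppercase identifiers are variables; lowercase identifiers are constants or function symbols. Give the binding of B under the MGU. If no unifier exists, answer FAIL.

Decompose tup/3: X1 = 0,  tup(B, e, p(times(X1, 4), tup(B, e, B))) = tup(tup(X1, tup(X1, 4, X1), op(X1, 0)), e, V),  p(4, e) = p(4, e).
Bind X1 := 0; substituting into the one remaining equation that mentions X1 gives: tup(B, e, p(times(0, 4), tup(B, e, B))) = tup(tup(0, tup(0, 4, 0), op(0, 0)), e, V).
Decompose tup/3: B = tup(0, tup(0, 4, 0), op(0, 0)),  e = e,  p(times(0, 4), tup(B, e, B)) = V.
Bind B := tup(0, tup(0, 4, 0), op(0, 0)); substituting into the one remaining equation that mentions B gives: p(times(0, 4), tup(tup(0, tup(0, 4, 0), op(0, 0)), e, tup(0, tup(0, 4, 0), op(0, 0)))) = V.
Delete trivial equation e = e.
Bind V := p(times(0, 4), tup(tup(0, tup(0, 4, 0), op(0, 0)), e, tup(0, tup(0, 4, 0), op(0, 0)))); no other remaining equation mentions V.
Delete trivial equation p(4, e) = p(4, e).
MGU = { X1 ↦ 0, B ↦ tup(0, tup(0, 4, 0), op(0, 0)), V ↦ p(times(0, 4), tup(tup(0, tup(0, 4, 0), op(0, 0)), e, tup(0, tup(0, 4, 0), op(0, 0)))) }, so B ↦ tup(0, tup(0, 4, 0), op(0, 0)).

tup(0, tup(0, 4, 0), op(0, 0))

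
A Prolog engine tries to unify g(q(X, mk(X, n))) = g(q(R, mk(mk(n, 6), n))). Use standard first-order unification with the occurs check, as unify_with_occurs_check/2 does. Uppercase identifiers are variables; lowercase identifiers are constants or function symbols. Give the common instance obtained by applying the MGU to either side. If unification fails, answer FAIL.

Decompose g/1: q(X, mk(X, n)) = q(R, mk(mk(n, 6), n)).
Decompose q/2: X = R,  mk(X, n) = mk(mk(n, 6), n).
Bind X := R; substituting into the remaining equation gives: mk(R, n) = mk(mk(n, 6), n).
Decompose mk/2: R = mk(n, 6),  n = n.
Bind R := mk(n, 6); no other remaining equation mentions R. Substituting into the earlier binding gives X := mk(n, 6).
Delete trivial equation n = n.
Applying the MGU to either side gives g(q(mk(n, 6), mk(mk(n, 6), n))).

g(q(mk(n, 6), mk(mk(n, 6), n)))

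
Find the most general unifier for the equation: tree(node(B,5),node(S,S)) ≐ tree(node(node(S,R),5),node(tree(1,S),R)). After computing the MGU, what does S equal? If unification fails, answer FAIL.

Decompose tree/2: node(B,5) ≐ node(node(S,R),5),  node(S,S) ≐ node(tree(1,S),R).
Decompose node/2: B ≐ node(S,R),  5 ≐ 5.
Bind B := node(S,R); no other remaining equation mentions B.
Delete trivial equation 5 ≐ 5.
Decompose node/2: S ≐ tree(1,S),  S ≐ R.
Occurs check fails: S occurs in tree(1,S); the equation S ≐ tree(1,S) has no finite solution.

FAIL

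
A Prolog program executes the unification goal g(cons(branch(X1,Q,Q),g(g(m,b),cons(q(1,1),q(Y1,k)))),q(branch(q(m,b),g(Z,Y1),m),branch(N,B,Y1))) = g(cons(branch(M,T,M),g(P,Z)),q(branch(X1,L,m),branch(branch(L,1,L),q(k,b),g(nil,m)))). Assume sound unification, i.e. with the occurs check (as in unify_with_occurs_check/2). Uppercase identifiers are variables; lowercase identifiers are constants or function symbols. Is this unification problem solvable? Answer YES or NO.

YES

Decompose g/2: cons(branch(X1,Q,Q),g(g(m,b),cons(q(1,1),q(Y1,k)))) = cons(branch(M,T,M),g(P,Z)),  q(branch(q(m,b),g(Z,Y1),m),branch(N,B,Y1)) = q(branch(X1,L,m),branch(branch(L,1,L),q(k,b),g(nil,m))).
Decompose cons/2: branch(X1,Q,Q) = branch(M,T,M),  g(g(m,b),cons(q(1,1),q(Y1,k))) = g(P,Z).
Decompose branch/3: X1 = M,  Q = T,  Q = M.
Bind X1 := M; substituting into the one remaining equation that mentions X1 gives: q(branch(q(m,b),g(Z,Y1),m),branch(N,B,Y1)) = q(branch(M,L,m),branch(branch(L,1,L),q(k,b),g(nil,m))).
Bind Q := T; substituting into the one remaining equation that mentions Q gives: T = M.
Bind T := M; no other remaining equation mentions T. Substituting into the earlier binding gives Q := M.
Decompose g/2: g(m,b) = P,  cons(q(1,1),q(Y1,k)) = Z.
Bind P := g(m,b); no other remaining equation mentions P.
Bind Z := cons(q(1,1),q(Y1,k)); substituting into the remaining equation gives: q(branch(q(m,b),g(cons(q(1,1),q(Y1,k)),Y1),m),branch(N,B,Y1)) = q(branch(M,L,m),branch(branch(L,1,L),q(k,b),g(nil,m))).
Decompose q/2: branch(q(m,b),g(cons(q(1,1),q(Y1,k)),Y1),m) = branch(M,L,m),  branch(N,B,Y1) = branch(branch(L,1,L),q(k,b),g(nil,m)).
Decompose branch/3: q(m,b) = M,  g(cons(q(1,1),q(Y1,k)),Y1) = L,  m = m.
Bind M := q(m,b); no other remaining equation mentions M. Substituting into the earlier bindings gives X1 := q(m,b), Q := q(m,b), T := q(m,b).
Bind L := g(cons(q(1,1),q(Y1,k)),Y1); substituting into the one remaining equation that mentions L gives: branch(N,B,Y1) = branch(branch(g(cons(q(1,1),q(Y1,k)),Y1),1,g(cons(q(1,1),q(Y1,k)),Y1)),q(k,b),g(nil,m)).
Delete trivial equation m = m.
Decompose branch/3: N = branch(g(cons(q(1,1),q(Y1,k)),Y1),1,g(cons(q(1,1),q(Y1,k)),Y1)),  B = q(k,b),  Y1 = g(nil,m).
Bind N := branch(g(cons(q(1,1),q(Y1,k)),Y1),1,g(cons(q(1,1),q(Y1,k)),Y1)); no other remaining equation mentions N.
Bind B := q(k,b); no other remaining equation mentions B.
Bind Y1 := g(nil,m). Substituting into the earlier bindings gives Z := cons(q(1,1),q(g(nil,m),k)), L := g(cons(q(1,1),q(g(nil,m),k)),g(nil,m)), N := branch(g(cons(q(1,1),q(g(nil,m),k)),g(nil,m)),1,g(cons(q(1,1),q(g(nil,m),k)),g(nil,m))).
No equations remain and no clash or occurs-check failure arose, so a unifier exists.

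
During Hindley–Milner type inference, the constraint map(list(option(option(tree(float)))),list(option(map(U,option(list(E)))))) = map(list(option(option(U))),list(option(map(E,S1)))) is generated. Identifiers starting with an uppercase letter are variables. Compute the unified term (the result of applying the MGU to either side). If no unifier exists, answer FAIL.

map(list(option(option(tree(float)))),list(option(map(tree(float),option(list(tree(float)))))))

Decompose map/2: list(option(option(tree(float)))) = list(option(option(U))),  list(option(map(U,option(list(E))))) = list(option(map(E,S1))).
Decompose list/1: option(option(tree(float))) = option(option(U)).
Decompose option/1: option(tree(float)) = option(U).
Decompose option/1: tree(float) = U.
Bind U := tree(float); substituting into the remaining equation gives: list(option(map(tree(float),option(list(E))))) = list(option(map(E,S1))).
Decompose list/1: option(map(tree(float),option(list(E)))) = option(map(E,S1)).
Decompose option/1: map(tree(float),option(list(E))) = map(E,S1).
Decompose map/2: tree(float) = E,  option(list(E)) = S1.
Bind E := tree(float); substituting into the remaining equation gives: option(list(tree(float))) = S1.
Bind S1 := option(list(tree(float))).
Applying the MGU to either side gives map(list(option(option(tree(float)))),list(option(map(tree(float),option(list(tree(float))))))).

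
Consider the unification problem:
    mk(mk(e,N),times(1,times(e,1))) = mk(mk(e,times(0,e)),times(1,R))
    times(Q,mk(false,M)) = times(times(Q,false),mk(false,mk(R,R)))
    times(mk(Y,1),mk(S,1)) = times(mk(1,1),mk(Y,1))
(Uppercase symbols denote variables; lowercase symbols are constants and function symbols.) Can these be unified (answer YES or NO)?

Decompose mk/2: mk(e,N) = mk(e,times(0,e)),  times(1,times(e,1)) = times(1,R).
Decompose mk/2: e = e,  N = times(0,e).
Delete trivial equation e = e.
Bind N := times(0,e); no other remaining equation mentions N.
Decompose times/2: 1 = 1,  times(e,1) = R.
Delete trivial equation 1 = 1.
Bind R := times(e,1); substituting into the one remaining equation that mentions R gives: times(Q,mk(false,M)) = times(times(Q,false),mk(false,mk(times(e,1),times(e,1)))).
Decompose times/2: Q = times(Q,false),  mk(false,M) = mk(false,mk(times(e,1),times(e,1))).
Occurs check fails: Q occurs in times(Q,false); the equation Q = times(Q,false) has no finite solution.

NO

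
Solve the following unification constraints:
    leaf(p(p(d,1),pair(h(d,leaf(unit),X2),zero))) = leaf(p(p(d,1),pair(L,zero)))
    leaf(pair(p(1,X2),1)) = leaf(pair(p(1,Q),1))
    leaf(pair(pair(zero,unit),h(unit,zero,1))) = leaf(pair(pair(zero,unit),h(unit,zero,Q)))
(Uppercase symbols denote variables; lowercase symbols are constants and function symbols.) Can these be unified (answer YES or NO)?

YES

Decompose leaf/1: p(p(d,1),pair(h(d,leaf(unit),X2),zero)) = p(p(d,1),pair(L,zero)).
Decompose p/2: p(d,1) = p(d,1),  pair(h(d,leaf(unit),X2),zero) = pair(L,zero).
Delete trivial equation p(d,1) = p(d,1).
Decompose pair/2: h(d,leaf(unit),X2) = L,  zero = zero.
Bind L := h(d,leaf(unit),X2); no other remaining equation mentions L.
Delete trivial equation zero = zero.
Decompose leaf/1: pair(p(1,X2),1) = pair(p(1,Q),1).
Decompose pair/2: p(1,X2) = p(1,Q),  1 = 1.
Decompose p/2: 1 = 1,  X2 = Q.
Delete trivial equation 1 = 1.
Bind X2 := Q; no other remaining equation mentions X2. Substituting into the earlier binding gives L := h(d,leaf(unit),Q).
Delete trivial equation 1 = 1.
Decompose leaf/1: pair(pair(zero,unit),h(unit,zero,1)) = pair(pair(zero,unit),h(unit,zero,Q)).
Decompose pair/2: pair(zero,unit) = pair(zero,unit),  h(unit,zero,1) = h(unit,zero,Q).
Delete trivial equation pair(zero,unit) = pair(zero,unit).
Decompose h/3: unit = unit,  zero = zero,  1 = Q.
Delete trivial equation unit = unit.
Delete trivial equation zero = zero.
Bind Q := 1. Substituting into the earlier bindings gives L := h(d,leaf(unit),1), X2 := 1.
No equations remain and no clash or occurs-check failure arose, so a unifier exists.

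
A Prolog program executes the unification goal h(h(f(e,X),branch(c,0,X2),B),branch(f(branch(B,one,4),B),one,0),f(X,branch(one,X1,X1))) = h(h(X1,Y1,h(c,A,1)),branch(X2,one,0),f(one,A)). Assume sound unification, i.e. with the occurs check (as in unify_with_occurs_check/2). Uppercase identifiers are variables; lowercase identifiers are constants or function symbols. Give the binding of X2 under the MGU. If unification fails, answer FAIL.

Decompose h/3: h(f(e,X),branch(c,0,X2),B) = h(X1,Y1,h(c,A,1)),  branch(f(branch(B,one,4),B),one,0) = branch(X2,one,0),  f(X,branch(one,X1,X1)) = f(one,A).
Decompose h/3: f(e,X) = X1,  branch(c,0,X2) = Y1,  B = h(c,A,1).
Bind X1 := f(e,X); substituting into the one remaining equation that mentions X1 gives: f(X,branch(one,f(e,X),f(e,X))) = f(one,A).
Bind Y1 := branch(c,0,X2); no other remaining equation mentions Y1.
Bind B := h(c,A,1); substituting into the one remaining equation that mentions B gives: branch(f(branch(h(c,A,1),one,4),h(c,A,1)),one,0) = branch(X2,one,0).
Decompose branch/3: f(branch(h(c,A,1),one,4),h(c,A,1)) = X2,  one = one,  0 = 0.
Bind X2 := f(branch(h(c,A,1),one,4),h(c,A,1)); no other remaining equation mentions X2. Substituting into the earlier binding gives Y1 := branch(c,0,f(branch(h(c,A,1),one,4),h(c,A,1))).
Delete trivial equation one = one.
Delete trivial equation 0 = 0.
Decompose f/2: X = one,  branch(one,f(e,X),f(e,X)) = A.
Bind X := one; substituting into the remaining equation gives: branch(one,f(e,one),f(e,one)) = A. Substituting into the earlier binding gives X1 := f(e,one).
Bind A := branch(one,f(e,one),f(e,one)). Substituting into the earlier bindings gives Y1 := branch(c,0,f(branch(h(c,branch(one,f(e,one),f(e,one)),1),one,4),h(c,branch(one,f(e,one),f(e,one)),1))), B := h(c,branch(one,f(e,one),f(e,one)),1), X2 := f(branch(h(c,branch(one,f(e,one),f(e,one)),1),one,4),h(c,branch(one,f(e,one),f(e,one)),1)).
MGU = { X1 ↦ f(e,one), Y1 ↦ branch(c,0,f(branch(h(c,branch(one,f(e,one),f(e,one)),1),one,4),h(c,branch(one,f(e,one),f(e,one)),1))), B ↦ h(c,branch(one,f(e,one),f(e,one)),1), X2 ↦ f(branch(h(c,branch(one,f(e,one),f(e,one)),1),one,4),h(c,branch(one,f(e,one),f(e,one)),1)), X ↦ one, A ↦ branch(one,f(e,one),f(e,one)) }, so X2 ↦ f(branch(h(c,branch(one,f(e,one),f(e,one)),1),one,4),h(c,branch(one,f(e,one),f(e,one)),1)).

f(branch(h(c,branch(one,f(e,one),f(e,one)),1),one,4),h(c,branch(one,f(e,one),f(e,one)),1))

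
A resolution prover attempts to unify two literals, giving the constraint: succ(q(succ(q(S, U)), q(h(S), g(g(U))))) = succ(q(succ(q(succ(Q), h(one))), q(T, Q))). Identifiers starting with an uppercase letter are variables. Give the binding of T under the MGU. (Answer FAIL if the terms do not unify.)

h(succ(g(g(h(one)))))

Decompose succ/1: q(succ(q(S, U)), q(h(S), g(g(U)))) = q(succ(q(succ(Q), h(one))), q(T, Q)).
Decompose q/2: succ(q(S, U)) = succ(q(succ(Q), h(one))),  q(h(S), g(g(U))) = q(T, Q).
Decompose succ/1: q(S, U) = q(succ(Q), h(one)).
Decompose q/2: S = succ(Q),  U = h(one).
Bind S := succ(Q); substituting into the one remaining equation that mentions S gives: q(h(succ(Q)), g(g(U))) = q(T, Q).
Bind U := h(one); substituting into the remaining equation gives: q(h(succ(Q)), g(g(h(one)))) = q(T, Q).
Decompose q/2: h(succ(Q)) = T,  g(g(h(one))) = Q.
Bind T := h(succ(Q)); no other remaining equation mentions T.
Bind Q := g(g(h(one))). Substituting into the earlier bindings gives S := succ(g(g(h(one)))), T := h(succ(g(g(h(one))))).
MGU = { S ↦ succ(g(g(h(one)))), U ↦ h(one), T ↦ h(succ(g(g(h(one))))), Q ↦ g(g(h(one))) }, so T ↦ h(succ(g(g(h(one))))).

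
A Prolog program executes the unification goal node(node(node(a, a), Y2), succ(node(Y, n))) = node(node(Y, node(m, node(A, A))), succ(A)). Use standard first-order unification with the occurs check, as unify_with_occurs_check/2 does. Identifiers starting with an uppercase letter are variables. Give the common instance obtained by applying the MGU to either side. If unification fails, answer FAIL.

Decompose node/2: node(node(a, a), Y2) = node(Y, node(m, node(A, A))),  succ(node(Y, n)) = succ(A).
Decompose node/2: node(a, a) = Y,  Y2 = node(m, node(A, A)).
Bind Y := node(a, a); substituting into the one remaining equation that mentions Y gives: succ(node(node(a, a), n)) = succ(A).
Bind Y2 := node(m, node(A, A)); no other remaining equation mentions Y2.
Decompose succ/1: node(node(a, a), n) = A.
Bind A := node(node(a, a), n). Substituting into the earlier binding gives Y2 := node(m, node(node(node(a, a), n), node(node(a, a), n))).
Applying the MGU to either side gives node(node(node(a, a), node(m, node(node(node(a, a), n), node(node(a, a), n)))), succ(node(node(a, a), n))).

node(node(node(a, a), node(m, node(node(node(a, a), n), node(node(a, a), n)))), succ(node(node(a, a), n)))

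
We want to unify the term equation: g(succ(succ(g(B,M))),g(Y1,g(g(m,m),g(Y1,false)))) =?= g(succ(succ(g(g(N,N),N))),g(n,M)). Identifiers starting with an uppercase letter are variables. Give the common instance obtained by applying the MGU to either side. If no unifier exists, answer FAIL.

g(succ(succ(g(g(g(g(m,m),g(n,false)),g(g(m,m),g(n,false))),g(g(m,m),g(n,false))))),g(n,g(g(m,m),g(n,false))))

Decompose g/2: succ(succ(g(B,M))) =?= succ(succ(g(g(N,N),N))),  g(Y1,g(g(m,m),g(Y1,false))) =?= g(n,M).
Decompose succ/1: succ(g(B,M)) =?= succ(g(g(N,N),N)).
Decompose succ/1: g(B,M) =?= g(g(N,N),N).
Decompose g/2: B =?= g(N,N),  M =?= N.
Bind B := g(N,N); no other remaining equation mentions B.
Bind M := N; substituting into the remaining equation gives: g(Y1,g(g(m,m),g(Y1,false))) =?= g(n,N).
Decompose g/2: Y1 =?= n,  g(g(m,m),g(Y1,false)) =?= N.
Bind Y1 := n; substituting into the remaining equation gives: g(g(m,m),g(n,false)) =?= N.
Bind N := g(g(m,m),g(n,false)). Substituting into the earlier bindings gives B := g(g(g(m,m),g(n,false)),g(g(m,m),g(n,false))), M := g(g(m,m),g(n,false)).
Applying the MGU to either side gives g(succ(succ(g(g(g(g(m,m),g(n,false)),g(g(m,m),g(n,false))),g(g(m,m),g(n,false))))),g(n,g(g(m,m),g(n,false)))).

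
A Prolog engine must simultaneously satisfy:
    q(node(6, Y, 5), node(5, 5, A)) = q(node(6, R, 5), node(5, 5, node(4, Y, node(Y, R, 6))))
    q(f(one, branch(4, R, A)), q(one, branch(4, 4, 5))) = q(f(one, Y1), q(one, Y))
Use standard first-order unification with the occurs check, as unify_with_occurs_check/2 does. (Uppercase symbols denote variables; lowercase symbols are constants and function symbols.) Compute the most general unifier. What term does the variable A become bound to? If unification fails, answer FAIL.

node(4, branch(4, 4, 5), node(branch(4, 4, 5), branch(4, 4, 5), 6))

Decompose q/2: node(6, Y, 5) = node(6, R, 5),  node(5, 5, A) = node(5, 5, node(4, Y, node(Y, R, 6))).
Decompose node/3: 6 = 6,  Y = R,  5 = 5.
Delete trivial equation 6 = 6.
Bind Y := R; substituting into the 2 remaining equations that mention Y gives: node(5, 5, A) = node(5, 5, node(4, R, node(R, R, 6))),  q(f(one, branch(4, R, A)), q(one, branch(4, 4, 5))) = q(f(one, Y1), q(one, R)).
Delete trivial equation 5 = 5.
Decompose node/3: 5 = 5,  5 = 5,  A = node(4, R, node(R, R, 6)).
Delete trivial equation 5 = 5.
Delete trivial equation 5 = 5.
Bind A := node(4, R, node(R, R, 6)); substituting into the remaining equation gives: q(f(one, branch(4, R, node(4, R, node(R, R, 6)))), q(one, branch(4, 4, 5))) = q(f(one, Y1), q(one, R)).
Decompose q/2: f(one, branch(4, R, node(4, R, node(R, R, 6)))) = f(one, Y1),  q(one, branch(4, 4, 5)) = q(one, R).
Decompose f/2: one = one,  branch(4, R, node(4, R, node(R, R, 6))) = Y1.
Delete trivial equation one = one.
Bind Y1 := branch(4, R, node(4, R, node(R, R, 6))); no other remaining equation mentions Y1.
Decompose q/2: one = one,  branch(4, 4, 5) = R.
Delete trivial equation one = one.
Bind R := branch(4, 4, 5). Substituting into the earlier bindings gives Y := branch(4, 4, 5), A := node(4, branch(4, 4, 5), node(branch(4, 4, 5), branch(4, 4, 5), 6)), Y1 := branch(4, branch(4, 4, 5), node(4, branch(4, 4, 5), node(branch(4, 4, 5), branch(4, 4, 5), 6))).
MGU = { Y -> branch(4, 4, 5), A -> node(4, branch(4, 4, 5), node(branch(4, 4, 5), branch(4, 4, 5), 6)), Y1 -> branch(4, branch(4, 4, 5), node(4, branch(4, 4, 5), node(branch(4, 4, 5), branch(4, 4, 5), 6))), R -> branch(4, 4, 5) }, so A -> node(4, branch(4, 4, 5), node(branch(4, 4, 5), branch(4, 4, 5), 6)).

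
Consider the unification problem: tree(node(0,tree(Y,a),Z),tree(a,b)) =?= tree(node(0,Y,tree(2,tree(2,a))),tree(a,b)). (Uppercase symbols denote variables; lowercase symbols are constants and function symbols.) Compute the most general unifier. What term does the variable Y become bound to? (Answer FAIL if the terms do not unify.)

FAIL

Decompose tree/2: node(0,tree(Y,a),Z) =?= node(0,Y,tree(2,tree(2,a))),  tree(a,b) =?= tree(a,b).
Decompose node/3: 0 =?= 0,  tree(Y,a) =?= Y,  Z =?= tree(2,tree(2,a)).
Delete trivial equation 0 =?= 0.
Occurs check fails: Y occurs in tree(Y,a); the equation Y =?= tree(Y,a) has no finite solution.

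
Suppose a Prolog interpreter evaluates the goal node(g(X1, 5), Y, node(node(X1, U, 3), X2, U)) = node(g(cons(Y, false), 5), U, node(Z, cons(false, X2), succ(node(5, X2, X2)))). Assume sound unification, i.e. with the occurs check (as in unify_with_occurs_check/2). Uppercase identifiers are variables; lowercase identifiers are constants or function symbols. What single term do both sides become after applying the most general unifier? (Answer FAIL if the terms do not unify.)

Decompose node/3: g(X1, 5) = g(cons(Y, false), 5),  Y = U,  node(node(X1, U, 3), X2, U) = node(Z, cons(false, X2), succ(node(5, X2, X2))).
Decompose g/2: X1 = cons(Y, false),  5 = 5.
Bind X1 := cons(Y, false); substituting into the one remaining equation that mentions X1 gives: node(node(cons(Y, false), U, 3), X2, U) = node(Z, cons(false, X2), succ(node(5, X2, X2))).
Delete trivial equation 5 = 5.
Bind Y := U; substituting into the remaining equation gives: node(node(cons(U, false), U, 3), X2, U) = node(Z, cons(false, X2), succ(node(5, X2, X2))). Substituting into the earlier binding gives X1 := cons(U, false).
Decompose node/3: node(cons(U, false), U, 3) = Z,  X2 = cons(false, X2),  U = succ(node(5, X2, X2)).
Bind Z := node(cons(U, false), U, 3); no other remaining equation mentions Z.
Occurs check fails: X2 occurs in cons(false, X2); the equation X2 = cons(false, X2) has no finite solution.

FAIL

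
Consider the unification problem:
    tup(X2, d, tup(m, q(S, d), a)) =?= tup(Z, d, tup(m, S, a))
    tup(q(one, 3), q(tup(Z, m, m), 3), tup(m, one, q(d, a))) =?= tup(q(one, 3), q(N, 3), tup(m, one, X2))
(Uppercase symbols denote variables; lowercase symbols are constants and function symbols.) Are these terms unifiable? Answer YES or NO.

NO

Decompose tup/3: X2 =?= Z,  d =?= d,  tup(m, q(S, d), a) =?= tup(m, S, a).
Bind X2 := Z; substituting into the one remaining equation that mentions X2 gives: tup(q(one, 3), q(tup(Z, m, m), 3), tup(m, one, q(d, a))) =?= tup(q(one, 3), q(N, 3), tup(m, one, Z)).
Delete trivial equation d =?= d.
Decompose tup/3: m =?= m,  q(S, d) =?= S,  a =?= a.
Delete trivial equation m =?= m.
Occurs check fails: S occurs in q(S, d); the equation S =?= q(S, d) has no finite solution.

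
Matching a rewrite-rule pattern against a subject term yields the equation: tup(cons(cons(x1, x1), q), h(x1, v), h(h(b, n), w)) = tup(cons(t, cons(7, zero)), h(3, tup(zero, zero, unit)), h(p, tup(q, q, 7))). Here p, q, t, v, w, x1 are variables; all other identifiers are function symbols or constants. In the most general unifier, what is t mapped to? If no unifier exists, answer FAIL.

cons(3, 3)

Decompose tup/3: cons(cons(x1, x1), q) = cons(t, cons(7, zero)),  h(x1, v) = h(3, tup(zero, zero, unit)),  h(h(b, n), w) = h(p, tup(q, q, 7)).
Decompose cons/2: cons(x1, x1) = t,  q = cons(7, zero).
Bind t := cons(x1, x1); no other remaining equation mentions t.
Bind q := cons(7, zero); substituting into the one remaining equation that mentions q gives: h(h(b, n), w) = h(p, tup(cons(7, zero), cons(7, zero), 7)).
Decompose h/2: x1 = 3,  v = tup(zero, zero, unit).
Bind x1 := 3; no other remaining equation mentions x1. Substituting into the earlier binding gives t := cons(3, 3).
Bind v := tup(zero, zero, unit); no other remaining equation mentions v.
Decompose h/2: h(b, n) = p,  w = tup(cons(7, zero), cons(7, zero), 7).
Bind p := h(b, n); no other remaining equation mentions p.
Bind w := tup(cons(7, zero), cons(7, zero), 7).
MGU = { t ↦ cons(3, 3), q ↦ cons(7, zero), x1 ↦ 3, v ↦ tup(zero, zero, unit), p ↦ h(b, n), w ↦ tup(cons(7, zero), cons(7, zero), 7) }, so t ↦ cons(3, 3).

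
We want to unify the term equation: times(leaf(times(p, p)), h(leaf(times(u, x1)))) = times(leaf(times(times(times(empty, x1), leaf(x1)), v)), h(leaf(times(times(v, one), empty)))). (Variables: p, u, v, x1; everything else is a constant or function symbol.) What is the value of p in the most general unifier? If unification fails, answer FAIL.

Decompose times/2: leaf(times(p, p)) = leaf(times(times(times(empty, x1), leaf(x1)), v)),  h(leaf(times(u, x1))) = h(leaf(times(times(v, one), empty))).
Decompose leaf/1: times(p, p) = times(times(times(empty, x1), leaf(x1)), v).
Decompose times/2: p = times(times(empty, x1), leaf(x1)),  p = v.
Bind p := times(times(empty, x1), leaf(x1)); substituting into the one remaining equation that mentions p gives: times(times(empty, x1), leaf(x1)) = v.
Bind v := times(times(empty, x1), leaf(x1)); substituting into the remaining equation gives: h(leaf(times(u, x1))) = h(leaf(times(times(times(times(empty, x1), leaf(x1)), one), empty))).
Decompose h/1: leaf(times(u, x1)) = leaf(times(times(times(times(empty, x1), leaf(x1)), one), empty)).
Decompose leaf/1: times(u, x1) = times(times(times(times(empty, x1), leaf(x1)), one), empty).
Decompose times/2: u = times(times(times(empty, x1), leaf(x1)), one),  x1 = empty.
Bind u := times(times(times(empty, x1), leaf(x1)), one); no other remaining equation mentions u.
Bind x1 := empty. Substituting into the earlier bindings gives p := times(times(empty, empty), leaf(empty)), v := times(times(empty, empty), leaf(empty)), u := times(times(times(empty, empty), leaf(empty)), one).
MGU = { p -> times(times(empty, empty), leaf(empty)), v -> times(times(empty, empty), leaf(empty)), u -> times(times(times(empty, empty), leaf(empty)), one), x1 -> empty }, so p -> times(times(empty, empty), leaf(empty)).

times(times(empty, empty), leaf(empty))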